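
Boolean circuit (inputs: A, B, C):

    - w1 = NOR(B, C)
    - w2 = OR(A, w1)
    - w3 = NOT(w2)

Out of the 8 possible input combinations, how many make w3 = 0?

w3 = NOT(w2) must be 0, so w2 = 1.
Satisfying assignments:
  A=0, B=0, C=0
  A=1, B=0, C=0
  A=1, B=0, C=1
  A=1, B=1, C=0
  A=1, B=1, C=1

5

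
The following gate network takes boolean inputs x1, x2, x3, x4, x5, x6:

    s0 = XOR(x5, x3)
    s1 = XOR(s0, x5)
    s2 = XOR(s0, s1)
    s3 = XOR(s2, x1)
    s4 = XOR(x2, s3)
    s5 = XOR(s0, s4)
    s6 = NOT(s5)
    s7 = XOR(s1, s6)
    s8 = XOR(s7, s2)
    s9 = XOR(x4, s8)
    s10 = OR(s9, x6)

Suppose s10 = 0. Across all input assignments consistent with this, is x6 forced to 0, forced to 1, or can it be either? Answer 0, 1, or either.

s10 = OR(s9, x6) must be 0, so both s9 = 0 and x6 = 0.
s9 = XOR(x4, s8) must be 0, so x4 and s8 are equal.
Every assignment with s10 = 0 has x6 = 0; there are 16 such assignment(s).

0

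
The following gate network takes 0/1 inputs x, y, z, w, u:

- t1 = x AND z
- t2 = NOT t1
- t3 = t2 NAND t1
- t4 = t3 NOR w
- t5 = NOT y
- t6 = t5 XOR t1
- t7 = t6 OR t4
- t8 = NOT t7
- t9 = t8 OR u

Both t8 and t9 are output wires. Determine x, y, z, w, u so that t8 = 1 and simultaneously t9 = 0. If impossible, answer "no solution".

no solution exists

Across all 32 input combinations, none give both t8 = 1 and t9 = 0.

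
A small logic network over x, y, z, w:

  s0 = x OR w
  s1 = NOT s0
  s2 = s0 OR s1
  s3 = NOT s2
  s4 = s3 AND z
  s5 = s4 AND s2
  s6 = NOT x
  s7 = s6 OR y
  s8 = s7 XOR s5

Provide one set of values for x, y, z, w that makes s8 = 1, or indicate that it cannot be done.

s8 = s7 XOR s5 must be 1, so s7 and s5 differ.
Check with x=0, y=1, z=0, w=1:
s0 = x OR w = 0 OR 1 = 1
s1 = NOT s0 = NOT 1 = 0
s2 = s0 OR s1 = 1 OR 0 = 1
s3 = NOT s2 = NOT 1 = 0
s4 = s3 AND z = 0 AND 0 = 0
s5 = s4 AND s2 = 0 AND 1 = 0
s6 = NOT x = NOT 0 = 1
s7 = s6 OR y = 1 OR 1 = 1
s8 = s7 XOR s5 = 1 XOR 0 = 1
So s8 = 1 as required.

x=0, y=1, z=0, w=1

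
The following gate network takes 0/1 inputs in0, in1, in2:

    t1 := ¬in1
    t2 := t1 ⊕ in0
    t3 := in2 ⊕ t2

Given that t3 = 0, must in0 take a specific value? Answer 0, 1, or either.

Both values of in0 occur among assignments with t3 = 0:
  in0=0: in0=0, in1=0, in2=1
  in0=1: in0=1, in1=0, in2=0

either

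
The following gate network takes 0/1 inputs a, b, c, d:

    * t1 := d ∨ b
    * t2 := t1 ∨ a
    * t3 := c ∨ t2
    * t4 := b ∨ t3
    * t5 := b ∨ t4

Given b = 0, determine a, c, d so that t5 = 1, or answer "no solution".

a=1, c=1, d=0

t5 = b ∨ t4 must be 1, so at least one of b, t4 is 1.
Check with b = 0 and a=1, c=1, d=0:
t1 = d ∨ b = 0 ∨ 0 = 0
t2 = t1 ∨ a = 0 ∨ 1 = 1
t3 = c ∨ t2 = 1 ∨ 1 = 1
t4 = b ∨ t3 = 0 ∨ 1 = 1
t5 = b ∨ t4 = 0 ∨ 1 = 1
So t5 = 1.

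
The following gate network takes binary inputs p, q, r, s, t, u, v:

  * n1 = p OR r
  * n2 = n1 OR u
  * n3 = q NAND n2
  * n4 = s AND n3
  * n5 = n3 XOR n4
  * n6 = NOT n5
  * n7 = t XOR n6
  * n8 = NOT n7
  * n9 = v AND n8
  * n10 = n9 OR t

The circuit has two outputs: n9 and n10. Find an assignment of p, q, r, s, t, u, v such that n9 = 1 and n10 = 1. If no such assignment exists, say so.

p=1, q=0, r=0, s=0, t=0, u=0, v=1

Check with p=1, q=0, r=0, s=0, t=0, u=0, v=1:
n1 = p OR r = 1 OR 0 = 1
n2 = n1 OR u = 1 OR 0 = 1
n3 = q NAND n2 = 0 NAND 1 = 1
n4 = s AND n3 = 0 AND 1 = 0
n5 = n3 XOR n4 = 1 XOR 0 = 1
n6 = NOT n5 = NOT 1 = 0
n7 = t XOR n6 = 0 XOR 0 = 0
n8 = NOT n7 = NOT 0 = 1
n9 = v AND n8 = 1 AND 1 = 1
n10 = n9 OR t = 1 OR 0 = 1
So n9 = 1 and n10 = 1.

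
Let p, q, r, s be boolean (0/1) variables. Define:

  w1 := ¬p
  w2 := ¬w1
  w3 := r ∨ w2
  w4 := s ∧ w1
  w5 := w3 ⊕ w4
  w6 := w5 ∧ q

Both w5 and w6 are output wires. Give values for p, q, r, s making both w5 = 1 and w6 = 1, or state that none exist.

Check with p=0 q=1 r=1 s=0:
w1 = ¬p = ¬0 = 1
w2 = ¬w1 = ¬1 = 0
w3 = r ∨ w2 = 1 ∨ 0 = 1
w4 = s ∧ w1 = 0 ∧ 1 = 0
w5 = w3 ⊕ w4 = 1 ⊕ 0 = 1
w6 = w5 ∧ q = 1 ∧ 1 = 1
So w5 = 1 and w6 = 1.

p=0 q=1 r=1 s=0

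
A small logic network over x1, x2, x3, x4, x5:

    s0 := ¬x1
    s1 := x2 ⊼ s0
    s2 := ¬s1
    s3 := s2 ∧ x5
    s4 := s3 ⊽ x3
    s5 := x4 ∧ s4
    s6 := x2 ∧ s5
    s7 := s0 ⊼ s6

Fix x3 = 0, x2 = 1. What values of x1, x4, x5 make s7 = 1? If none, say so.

Check with x3 = 0, x2 = 1 and x1=0, x4=1, x5=1:
s0 = ¬x1 = ¬0 = 1
s1 = x2 ⊼ s0 = 1 ⊼ 1 = 0
s2 = ¬s1 = ¬0 = 1
s3 = s2 ∧ x5 = 1 ∧ 1 = 1
s4 = s3 ⊽ x3 = 1 ⊽ 0 = 0
s5 = x4 ∧ s4 = 1 ∧ 0 = 0
s6 = x2 ∧ s5 = 1 ∧ 0 = 0
s7 = s0 ⊼ s6 = 1 ⊼ 0 = 1
So s7 = 1.

x1=0 x4=1 x5=1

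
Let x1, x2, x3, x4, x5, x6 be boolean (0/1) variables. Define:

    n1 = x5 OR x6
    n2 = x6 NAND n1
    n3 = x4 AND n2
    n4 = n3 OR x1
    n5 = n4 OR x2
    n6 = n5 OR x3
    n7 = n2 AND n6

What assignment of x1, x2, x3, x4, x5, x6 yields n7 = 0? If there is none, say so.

x1=0 x2=0 x3=1 x4=1 x5=0 x6=1

n7 = n2 AND n6 must be 0, so at least one of n2, n6 is 0.
Check with x1=0 x2=0 x3=1 x4=1 x5=0 x6=1:
n1 = x5 OR x6 = 0 OR 1 = 1
n2 = x6 NAND n1 = 1 NAND 1 = 0
n3 = x4 AND n2 = 1 AND 0 = 0
n4 = n3 OR x1 = 0 OR 0 = 0
n5 = n4 OR x2 = 0 OR 0 = 0
n6 = n5 OR x3 = 0 OR 1 = 1
n7 = n2 AND n6 = 0 AND 1 = 0
So n7 = 0 as required.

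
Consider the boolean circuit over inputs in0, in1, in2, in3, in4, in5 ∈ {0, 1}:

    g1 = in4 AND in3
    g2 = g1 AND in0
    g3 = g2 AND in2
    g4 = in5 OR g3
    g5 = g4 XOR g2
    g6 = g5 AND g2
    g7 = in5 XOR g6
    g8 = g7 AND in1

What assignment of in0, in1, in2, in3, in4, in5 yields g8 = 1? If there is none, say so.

Check with in0=0, in1=1, in2=0, in3=0, in4=1, in5=1:
g1 = in4 AND in3 = 1 AND 0 = 0
g2 = g1 AND in0 = 0 AND 0 = 0
g3 = g2 AND in2 = 0 AND 0 = 0
g4 = in5 OR g3 = 1 OR 0 = 1
g5 = g4 XOR g2 = 1 XOR 0 = 1
g6 = g5 AND g2 = 1 AND 0 = 0
g7 = in5 XOR g6 = 1 XOR 0 = 1
g8 = g7 AND in1 = 1 AND 1 = 1
So g8 = 1 as required.

in0=0, in1=1, in2=0, in3=0, in4=1, in5=1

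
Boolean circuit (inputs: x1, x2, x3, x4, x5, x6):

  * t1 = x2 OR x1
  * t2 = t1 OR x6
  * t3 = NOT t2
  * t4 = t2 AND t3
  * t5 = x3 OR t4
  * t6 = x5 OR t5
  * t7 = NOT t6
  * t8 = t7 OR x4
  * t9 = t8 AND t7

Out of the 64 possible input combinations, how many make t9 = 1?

16

t9 = t8 AND t7 must be 1, so both t8 = 1 and t7 = 1.
t8 = t7 OR x4 must be 1, so at least one of t7, x4 is 1.
Enumerating the 64 input combinations, 16 give t9 = 1 and 48 give t9 = 0.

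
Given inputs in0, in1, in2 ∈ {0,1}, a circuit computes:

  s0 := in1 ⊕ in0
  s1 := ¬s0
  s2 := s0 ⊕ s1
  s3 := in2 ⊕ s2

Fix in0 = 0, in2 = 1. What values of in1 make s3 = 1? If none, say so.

no solution exists

With in0 = 0, in2 = 1 fixed, none of the 2 settings of in1 give s3 = 1.
For example, with in1=1:
s0 = in1 ⊕ in0 = 1 ⊕ 0 = 1
s1 = ¬s0 = ¬1 = 0
s2 = s0 ⊕ s1 = 1 ⊕ 0 = 1
s3 = in2 ⊕ s2 = 1 ⊕ 1 = 0
giving s3 = 0 ≠ 1.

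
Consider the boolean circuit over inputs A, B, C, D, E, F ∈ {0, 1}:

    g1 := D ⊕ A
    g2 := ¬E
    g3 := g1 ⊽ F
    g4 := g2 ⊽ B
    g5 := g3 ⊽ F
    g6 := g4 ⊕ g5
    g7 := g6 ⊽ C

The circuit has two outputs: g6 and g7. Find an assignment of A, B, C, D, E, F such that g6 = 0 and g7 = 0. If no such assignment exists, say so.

Check with A=0, B=0, C=1, D=1, E=0, F=1:
g1 = D ⊕ A = 1 ⊕ 0 = 1
g2 = ¬E = ¬0 = 1
g3 = g1 ⊽ F = 1 ⊽ 1 = 0
g4 = g2 ⊽ B = 1 ⊽ 0 = 0
g5 = g3 ⊽ F = 0 ⊽ 1 = 0
g6 = g4 ⊕ g5 = 0 ⊕ 0 = 0
g7 = g6 ⊽ C = 0 ⊽ 1 = 0
So g6 = 0 and g7 = 0.

A=0, B=0, C=1, D=1, E=0, F=1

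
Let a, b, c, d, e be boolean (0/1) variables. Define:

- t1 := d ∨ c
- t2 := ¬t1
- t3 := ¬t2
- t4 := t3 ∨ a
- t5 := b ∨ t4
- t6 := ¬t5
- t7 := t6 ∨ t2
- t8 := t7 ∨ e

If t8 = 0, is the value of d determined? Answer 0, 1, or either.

either

Both values of d occur among assignments with t8 = 0:
  d=0: a=0, b=0, c=1, d=0, e=0
  d=1: a=0, b=0, c=0, d=1, e=0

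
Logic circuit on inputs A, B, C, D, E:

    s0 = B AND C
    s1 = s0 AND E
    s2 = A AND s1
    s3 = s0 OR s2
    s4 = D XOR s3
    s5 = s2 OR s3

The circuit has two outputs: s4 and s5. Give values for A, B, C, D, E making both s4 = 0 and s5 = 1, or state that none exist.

A=0, B=1, C=1, D=1, E=0

Check with A=0, B=1, C=1, D=1, E=0:
s0 = B AND C = 1 AND 1 = 1
s1 = s0 AND E = 1 AND 0 = 0
s2 = A AND s1 = 0 AND 0 = 0
s3 = s0 OR s2 = 1 OR 0 = 1
s4 = D XOR s3 = 1 XOR 1 = 0
s5 = s2 OR s3 = 0 OR 1 = 1
So s4 = 0 and s5 = 1.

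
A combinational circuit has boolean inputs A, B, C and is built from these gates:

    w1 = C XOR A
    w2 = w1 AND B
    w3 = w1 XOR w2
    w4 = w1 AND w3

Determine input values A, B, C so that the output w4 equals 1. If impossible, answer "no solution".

A=1, B=0, C=0

Check with A=1, B=0, C=0:
w1 = C XOR A = 0 XOR 1 = 1
w2 = w1 AND B = 1 AND 0 = 0
w3 = w1 XOR w2 = 1 XOR 0 = 1
w4 = w1 AND w3 = 1 AND 1 = 1
So w4 = 1 as required.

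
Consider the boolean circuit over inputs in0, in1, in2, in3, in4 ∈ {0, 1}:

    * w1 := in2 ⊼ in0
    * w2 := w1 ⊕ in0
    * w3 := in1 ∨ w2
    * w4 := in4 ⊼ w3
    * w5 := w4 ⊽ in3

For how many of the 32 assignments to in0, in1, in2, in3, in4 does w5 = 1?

w5 = w4 ⊽ in3 must be 1, so both w4 = 0 and in3 = 0.
Enumerating the 32 input combinations, 7 give w5 = 1 and 25 give w5 = 0.

7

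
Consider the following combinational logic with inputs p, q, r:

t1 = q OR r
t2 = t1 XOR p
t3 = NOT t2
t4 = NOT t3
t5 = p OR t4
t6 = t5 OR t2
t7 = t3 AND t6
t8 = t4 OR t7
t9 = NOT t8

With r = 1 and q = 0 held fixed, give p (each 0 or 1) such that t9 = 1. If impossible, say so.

With r = 1 and q = 0 fixed, none of the 2 settings of p give t9 = 1.
For example, with p=1:
t1 = q OR r = 0 OR 1 = 1
t2 = t1 XOR p = 1 XOR 1 = 0
t3 = NOT t2 = NOT 0 = 1
t4 = NOT t3 = NOT 1 = 0
t5 = p OR t4 = 1 OR 0 = 1
t6 = t5 OR t2 = 1 OR 0 = 1
t7 = t3 AND t6 = 1 AND 1 = 1
t8 = t4 OR t7 = 0 OR 1 = 1
t9 = NOT t8 = NOT 1 = 0
giving t9 = 0 ≠ 1.

no solution exists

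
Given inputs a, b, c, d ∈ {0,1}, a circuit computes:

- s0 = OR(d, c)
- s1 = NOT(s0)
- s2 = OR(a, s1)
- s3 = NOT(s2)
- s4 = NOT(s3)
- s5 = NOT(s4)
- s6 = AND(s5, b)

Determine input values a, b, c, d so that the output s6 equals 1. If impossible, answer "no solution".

a=0, b=1, c=1, d=1

s6 = AND(s5, b) must be 1, so both s5 = 1 and b = 1.
Check with a=0, b=1, c=1, d=1:
s0 = OR(d, c) = OR(1, 1) = 1
s1 = NOT(s0) = NOT 1 = 0
s2 = OR(a, s1) = OR(0, 0) = 0
s3 = NOT(s2) = NOT 0 = 1
s4 = NOT(s3) = NOT 1 = 0
s5 = NOT(s4) = NOT 0 = 1
s6 = AND(s5, b) = AND(1, 1) = 1
So s6 = 1 as required.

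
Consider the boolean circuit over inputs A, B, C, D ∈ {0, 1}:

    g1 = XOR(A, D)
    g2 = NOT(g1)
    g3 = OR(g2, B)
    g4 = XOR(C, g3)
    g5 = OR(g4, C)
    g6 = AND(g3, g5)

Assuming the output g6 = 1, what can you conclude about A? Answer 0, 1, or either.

Both values of A occur among assignments with g6 = 1:
  A=0: A=0, B=0, C=0, D=0
  A=1: A=1, B=0, C=0, D=1

either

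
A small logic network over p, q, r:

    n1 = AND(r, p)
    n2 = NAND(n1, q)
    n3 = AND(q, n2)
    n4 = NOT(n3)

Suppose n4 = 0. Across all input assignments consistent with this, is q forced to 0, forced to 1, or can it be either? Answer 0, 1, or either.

1

n4 = NOT(n3) must be 0, so n3 = 1.
n3 = AND(q, n2) must be 1, so both q = 1 and n2 = 1.
n2 = NAND(n1, q) must be 1, so at least one of n1, q is 0.
Every assignment with n4 = 0 has q = 1; there are 3 such assignment(s).
  p=0, q=1, r=0
  p=0, q=1, r=1
  p=1, q=1, r=0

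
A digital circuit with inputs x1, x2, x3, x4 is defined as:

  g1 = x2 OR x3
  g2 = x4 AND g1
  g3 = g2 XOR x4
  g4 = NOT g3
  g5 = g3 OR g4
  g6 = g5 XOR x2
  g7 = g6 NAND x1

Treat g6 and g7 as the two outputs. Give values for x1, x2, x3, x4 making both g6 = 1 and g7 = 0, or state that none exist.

x1=1 x2=0 x3=0 x4=0

Check with x1=1 x2=0 x3=0 x4=0:
g1 = x2 OR x3 = 0 OR 0 = 0
g2 = x4 AND g1 = 0 AND 0 = 0
g3 = g2 XOR x4 = 0 XOR 0 = 0
g4 = NOT g3 = NOT 0 = 1
g5 = g3 OR g4 = 0 OR 1 = 1
g6 = g5 XOR x2 = 1 XOR 0 = 1
g7 = g6 NAND x1 = 1 NAND 1 = 0
So g6 = 1 and g7 = 0.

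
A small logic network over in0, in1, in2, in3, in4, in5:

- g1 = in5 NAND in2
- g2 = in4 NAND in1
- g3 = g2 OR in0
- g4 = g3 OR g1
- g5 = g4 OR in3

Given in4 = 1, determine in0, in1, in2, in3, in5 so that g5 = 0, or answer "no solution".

g5 = g4 OR in3 must be 0, so both g4 = 0 and in3 = 0.
Check with in4 = 1 and in0=0, in1=1, in2=1, in3=0, in5=1:
g1 = in5 NAND in2 = 1 NAND 1 = 0
g2 = in4 NAND in1 = 1 NAND 1 = 0
g3 = g2 OR in0 = 0 OR 0 = 0
g4 = g3 OR g1 = 0 OR 0 = 0
g5 = g4 OR in3 = 0 OR 0 = 0
So g5 = 0.

in0=0, in1=1, in2=1, in3=0, in5=1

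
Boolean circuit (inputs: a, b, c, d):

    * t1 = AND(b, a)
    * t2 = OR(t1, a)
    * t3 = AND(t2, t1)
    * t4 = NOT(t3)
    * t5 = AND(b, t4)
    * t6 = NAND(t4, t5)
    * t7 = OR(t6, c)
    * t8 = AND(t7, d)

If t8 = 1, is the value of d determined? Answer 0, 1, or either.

1

t8 = AND(t7, d) must be 1, so both t7 = 1 and d = 1.
t7 = OR(t6, c) must be 1, so at least one of t6, c is 1.
Every assignment with t8 = 1 has d = 1; there are 7 such assignment(s).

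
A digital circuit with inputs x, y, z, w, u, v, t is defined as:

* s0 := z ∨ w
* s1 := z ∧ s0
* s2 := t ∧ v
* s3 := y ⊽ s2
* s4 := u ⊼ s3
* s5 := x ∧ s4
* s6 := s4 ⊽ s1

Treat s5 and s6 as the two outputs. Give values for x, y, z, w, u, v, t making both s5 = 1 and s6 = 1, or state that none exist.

Across all 128 input combinations, none give both s5 = 1 and s6 = 1.

no solution exists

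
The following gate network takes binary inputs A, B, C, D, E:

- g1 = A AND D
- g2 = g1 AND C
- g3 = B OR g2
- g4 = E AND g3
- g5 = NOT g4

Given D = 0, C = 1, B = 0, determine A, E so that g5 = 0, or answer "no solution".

no solution exists

With D = 0, C = 1, B = 0 fixed, none of the 4 settings of A, E give g5 = 0.
For example, with A=1, E=0:
g1 = A AND D = 1 AND 0 = 0
g2 = g1 AND C = 0 AND 1 = 0
g3 = B OR g2 = 0 OR 0 = 0
g4 = E AND g3 = 0 AND 0 = 0
g5 = NOT g4 = NOT 0 = 1
giving g5 = 1 ≠ 0.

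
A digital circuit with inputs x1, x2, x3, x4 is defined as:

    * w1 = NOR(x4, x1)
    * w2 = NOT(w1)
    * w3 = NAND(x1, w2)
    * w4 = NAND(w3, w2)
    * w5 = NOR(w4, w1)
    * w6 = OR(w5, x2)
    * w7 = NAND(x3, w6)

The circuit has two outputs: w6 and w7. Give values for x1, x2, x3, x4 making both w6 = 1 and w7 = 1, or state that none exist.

Check with x1=0, x2=0, x3=0, x4=1:
w1 = NOR(x4, x1) = NOR(1, 0) = 0
w2 = NOT(w1) = NOT 0 = 1
w3 = NAND(x1, w2) = NAND(0, 1) = 1
w4 = NAND(w3, w2) = NAND(1, 1) = 0
w5 = NOR(w4, w1) = NOR(0, 0) = 1
w6 = OR(w5, x2) = OR(1, 0) = 1
w7 = NAND(x3, w6) = NAND(0, 1) = 1
So w6 = 1 and w7 = 1.

x1=0, x2=0, x3=0, x4=1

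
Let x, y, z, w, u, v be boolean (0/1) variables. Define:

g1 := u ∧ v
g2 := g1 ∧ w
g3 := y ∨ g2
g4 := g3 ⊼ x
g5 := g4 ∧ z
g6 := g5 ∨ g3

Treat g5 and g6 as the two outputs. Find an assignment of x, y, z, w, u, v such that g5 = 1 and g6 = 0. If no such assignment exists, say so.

no solution exists

Across all 64 input combinations, none give both g5 = 1 and g6 = 0.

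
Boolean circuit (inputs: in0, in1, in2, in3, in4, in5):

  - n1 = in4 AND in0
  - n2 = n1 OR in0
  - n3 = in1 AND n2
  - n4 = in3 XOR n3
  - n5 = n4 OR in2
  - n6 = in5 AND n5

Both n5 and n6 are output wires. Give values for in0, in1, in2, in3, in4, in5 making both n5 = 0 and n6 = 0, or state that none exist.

in0=0 in1=1 in2=0 in3=0 in4=0 in5=0

Check with in0=0 in1=1 in2=0 in3=0 in4=0 in5=0:
n1 = in4 AND in0 = 0 AND 0 = 0
n2 = n1 OR in0 = 0 OR 0 = 0
n3 = in1 AND n2 = 1 AND 0 = 0
n4 = in3 XOR n3 = 0 XOR 0 = 0
n5 = n4 OR in2 = 0 OR 0 = 0
n6 = in5 AND n5 = 0 AND 0 = 0
So n5 = 0 and n6 = 0.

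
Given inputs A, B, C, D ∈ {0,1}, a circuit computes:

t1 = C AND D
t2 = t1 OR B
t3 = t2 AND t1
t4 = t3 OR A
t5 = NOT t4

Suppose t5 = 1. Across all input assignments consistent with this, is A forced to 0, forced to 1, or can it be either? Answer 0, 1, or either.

t5 = NOT t4 must be 1, so t4 = 0.
t4 = t3 OR A must be 0, so both t3 = 0 and A = 0.
Every assignment with t5 = 1 has A = 0; there are 6 such assignment(s).

0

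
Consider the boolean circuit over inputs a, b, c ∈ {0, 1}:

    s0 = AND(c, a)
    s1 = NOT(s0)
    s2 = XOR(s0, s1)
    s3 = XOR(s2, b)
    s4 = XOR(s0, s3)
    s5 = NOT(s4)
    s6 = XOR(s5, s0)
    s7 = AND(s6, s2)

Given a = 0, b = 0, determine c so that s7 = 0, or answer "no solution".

c=0

Check with a = 0, b = 0 and c=0:
s0 = AND(c, a) = AND(0, 0) = 0
s1 = NOT(s0) = NOT 0 = 1
s2 = XOR(s0, s1) = XOR(0, 1) = 1
s3 = XOR(s2, b) = XOR(1, 0) = 1
s4 = XOR(s0, s3) = XOR(0, 1) = 1
s5 = NOT(s4) = NOT 1 = 0
s6 = XOR(s5, s0) = XOR(0, 0) = 0
s7 = AND(s6, s2) = AND(0, 1) = 0
So s7 = 0.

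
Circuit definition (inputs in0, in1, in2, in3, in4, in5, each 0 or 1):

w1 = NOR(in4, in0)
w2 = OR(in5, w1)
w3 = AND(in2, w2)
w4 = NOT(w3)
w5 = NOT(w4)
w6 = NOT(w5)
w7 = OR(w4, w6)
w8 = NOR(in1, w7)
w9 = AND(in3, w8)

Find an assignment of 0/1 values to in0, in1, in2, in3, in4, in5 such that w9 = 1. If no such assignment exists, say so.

w9 = AND(in3, w8) must be 1, so both in3 = 1 and w8 = 1.
w8 = NOR(in1, w7) must be 1, so both in1 = 0 and w7 = 0.
Check with in0=0, in1=0, in2=1, in3=1, in4=1, in5=1:
w1 = NOR(in4, in0) = NOR(1, 0) = 0
w2 = OR(in5, w1) = OR(1, 0) = 1
w3 = AND(in2, w2) = AND(1, 1) = 1
w4 = NOT(w3) = NOT 1 = 0
w5 = NOT(w4) = NOT 0 = 1
w6 = NOT(w5) = NOT 1 = 0
w7 = OR(w4, w6) = OR(0, 0) = 0
w8 = NOR(in1, w7) = NOR(0, 0) = 1
w9 = AND(in3, w8) = AND(1, 1) = 1
So w9 = 1 as required.

in0=0, in1=0, in2=1, in3=1, in4=1, in5=1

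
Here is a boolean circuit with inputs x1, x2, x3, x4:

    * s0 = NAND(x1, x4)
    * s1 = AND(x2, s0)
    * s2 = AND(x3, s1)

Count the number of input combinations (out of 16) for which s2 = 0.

s2 = AND(x3, s1) must be 0, so at least one of x3, s1 is 0.
Enumerating the 16 input combinations, 13 give s2 = 0 and 3 give s2 = 1.

13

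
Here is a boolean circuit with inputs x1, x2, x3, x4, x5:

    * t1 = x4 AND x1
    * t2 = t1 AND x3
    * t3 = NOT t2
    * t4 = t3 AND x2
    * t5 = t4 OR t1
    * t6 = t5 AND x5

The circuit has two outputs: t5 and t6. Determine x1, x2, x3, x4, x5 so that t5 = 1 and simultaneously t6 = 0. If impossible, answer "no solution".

Check with x1=1 x2=1 x3=0 x4=0 x5=0:
t1 = x4 AND x1 = 0 AND 1 = 0
t2 = t1 AND x3 = 0 AND 0 = 0
t3 = NOT t2 = NOT 0 = 1
t4 = t3 AND x2 = 1 AND 1 = 1
t5 = t4 OR t1 = 1 OR 0 = 1
t6 = t5 AND x5 = 1 AND 0 = 0
So t5 = 1 and t6 = 0.

x1=1 x2=1 x3=0 x4=0 x5=0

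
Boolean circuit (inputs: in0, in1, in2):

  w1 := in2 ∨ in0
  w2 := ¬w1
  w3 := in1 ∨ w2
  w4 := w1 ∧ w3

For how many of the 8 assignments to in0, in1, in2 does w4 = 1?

3

w4 = w1 ∧ w3 must be 1, so both w1 = 1 and w3 = 1.
w1 = in2 ∨ in0 must be 1, so at least one of in2, in0 is 1.
Enumerating the 8 input combinations, 3 give w4 = 1 and 5 give w4 = 0.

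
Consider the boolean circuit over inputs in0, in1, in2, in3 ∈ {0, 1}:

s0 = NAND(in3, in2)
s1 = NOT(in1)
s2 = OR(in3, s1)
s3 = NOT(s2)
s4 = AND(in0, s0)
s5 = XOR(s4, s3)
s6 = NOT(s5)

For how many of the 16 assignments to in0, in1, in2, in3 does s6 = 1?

10

s6 = NOT(s5) must be 1, so s5 = 0.
s5 = XOR(s4, s3) must be 0, so s4 and s3 are equal.
Enumerating the 16 input combinations, 10 give s6 = 1 and 6 give s6 = 0.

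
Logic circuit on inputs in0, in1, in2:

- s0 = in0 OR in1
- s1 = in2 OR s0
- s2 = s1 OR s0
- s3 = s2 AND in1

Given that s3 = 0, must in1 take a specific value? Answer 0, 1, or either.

0

s3 = s2 AND in1 must be 0, so at least one of s2, in1 is 0.
Every assignment with s3 = 0 has in1 = 0; there are 4 such assignment(s).
  in0=0, in1=0, in2=0
  in0=0, in1=0, in2=1
  in0=1, in1=0, in2=0
  in0=1, in1=0, in2=1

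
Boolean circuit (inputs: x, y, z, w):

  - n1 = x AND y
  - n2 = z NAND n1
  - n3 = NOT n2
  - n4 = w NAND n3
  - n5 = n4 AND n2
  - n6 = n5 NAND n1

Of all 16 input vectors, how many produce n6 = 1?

14

n6 = n5 NAND n1 must be 1, so at least one of n5, n1 is 0.
Enumerating the 16 input combinations, 14 give n6 = 1 and 2 give n6 = 0.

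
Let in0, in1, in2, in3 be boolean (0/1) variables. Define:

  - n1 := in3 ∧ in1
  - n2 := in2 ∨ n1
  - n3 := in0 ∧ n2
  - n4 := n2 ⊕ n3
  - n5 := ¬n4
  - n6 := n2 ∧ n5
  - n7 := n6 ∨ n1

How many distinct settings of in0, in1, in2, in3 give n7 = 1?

n7 = n6 ∨ n1 must be 1, so at least one of n6, n1 is 1.
Enumerating the 16 input combinations, 7 give n7 = 1 and 9 give n7 = 0.

7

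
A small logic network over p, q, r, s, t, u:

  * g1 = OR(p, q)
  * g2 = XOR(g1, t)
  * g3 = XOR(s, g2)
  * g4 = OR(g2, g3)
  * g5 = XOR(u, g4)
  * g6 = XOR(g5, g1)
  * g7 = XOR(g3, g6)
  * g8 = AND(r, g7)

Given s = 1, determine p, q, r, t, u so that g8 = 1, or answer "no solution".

p=0, q=1, r=1, t=0, u=1

g8 = AND(r, g7) must be 1, so both r = 1 and g7 = 1.
Check with s = 1 and p=0, q=1, r=1, t=0, u=1:
g1 = OR(p, q) = OR(0, 1) = 1
g2 = XOR(g1, t) = XOR(1, 0) = 1
g3 = XOR(s, g2) = XOR(1, 1) = 0
g4 = OR(g2, g3) = OR(1, 0) = 1
g5 = XOR(u, g4) = XOR(1, 1) = 0
g6 = XOR(g5, g1) = XOR(0, 1) = 1
g7 = XOR(g3, g6) = XOR(0, 1) = 1
g8 = AND(r, g7) = AND(1, 1) = 1
So g8 = 1.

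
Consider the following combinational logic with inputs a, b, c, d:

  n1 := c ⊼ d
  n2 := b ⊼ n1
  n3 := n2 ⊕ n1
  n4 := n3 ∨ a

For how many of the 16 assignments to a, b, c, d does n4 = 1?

13

n4 = n3 ∨ a must be 1, so at least one of n3, a is 1.
Enumerating the 16 input combinations, 13 give n4 = 1 and 3 give n4 = 0.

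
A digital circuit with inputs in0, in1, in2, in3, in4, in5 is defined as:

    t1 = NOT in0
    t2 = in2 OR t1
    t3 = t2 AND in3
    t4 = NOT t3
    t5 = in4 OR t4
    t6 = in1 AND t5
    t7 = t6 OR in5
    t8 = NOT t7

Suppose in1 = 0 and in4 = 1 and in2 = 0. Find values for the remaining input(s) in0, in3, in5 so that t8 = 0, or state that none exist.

Check with in1 = 0 and in4 = 1 and in2 = 0 and in0=1, in3=0, in5=1:
t1 = NOT in0 = NOT 1 = 0
t2 = in2 OR t1 = 0 OR 0 = 0
t3 = t2 AND in3 = 0 AND 0 = 0
t4 = NOT t3 = NOT 0 = 1
t5 = in4 OR t4 = 1 OR 1 = 1
t6 = in1 AND t5 = 0 AND 1 = 0
t7 = t6 OR in5 = 0 OR 1 = 1
t8 = NOT t7 = NOT 1 = 0
So t8 = 0.

in0=1 in3=0 in5=1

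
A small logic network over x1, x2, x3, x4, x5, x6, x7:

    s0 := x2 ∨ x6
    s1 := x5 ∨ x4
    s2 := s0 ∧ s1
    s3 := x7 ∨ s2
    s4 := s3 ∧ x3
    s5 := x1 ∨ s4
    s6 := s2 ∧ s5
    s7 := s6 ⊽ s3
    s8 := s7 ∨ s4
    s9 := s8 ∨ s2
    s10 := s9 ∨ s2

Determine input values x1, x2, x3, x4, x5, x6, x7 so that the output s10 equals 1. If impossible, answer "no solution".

s10 = s9 ∨ s2 must be 1, so at least one of s9, s2 is 1.
Check with x1=1, x2=0, x3=1, x4=1, x5=0, x6=0, x7=0:
s0 = x2 ∨ x6 = 0 ∨ 0 = 0
s1 = x5 ∨ x4 = 0 ∨ 1 = 1
s2 = s0 ∧ s1 = 0 ∧ 1 = 0
s3 = x7 ∨ s2 = 0 ∨ 0 = 0
s4 = s3 ∧ x3 = 0 ∧ 1 = 0
s5 = x1 ∨ s4 = 1 ∨ 0 = 1
s6 = s2 ∧ s5 = 0 ∧ 1 = 0
s7 = s6 ⊽ s3 = 0 ⊽ 0 = 1
s8 = s7 ∨ s4 = 1 ∨ 0 = 1
s9 = s8 ∨ s2 = 1 ∨ 0 = 1
s10 = s9 ∨ s2 = 1 ∨ 0 = 1
So s10 = 1 as required.

x1=1, x2=0, x3=1, x4=1, x5=0, x6=0, x7=0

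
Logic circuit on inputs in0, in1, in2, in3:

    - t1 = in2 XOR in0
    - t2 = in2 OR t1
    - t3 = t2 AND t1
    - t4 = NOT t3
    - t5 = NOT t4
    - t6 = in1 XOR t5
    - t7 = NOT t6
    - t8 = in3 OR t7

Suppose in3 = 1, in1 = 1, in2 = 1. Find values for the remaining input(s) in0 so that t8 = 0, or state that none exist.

no solution exists

With in3 = 1, in1 = 1, in2 = 1 fixed, none of the 2 settings of in0 give t8 = 0.
For example, with in0=0:
t1 = in2 XOR in0 = 1 XOR 0 = 1
t2 = in2 OR t1 = 1 OR 1 = 1
t3 = t2 AND t1 = 1 AND 1 = 1
t4 = NOT t3 = NOT 1 = 0
t5 = NOT t4 = NOT 0 = 1
t6 = in1 XOR t5 = 1 XOR 1 = 0
t7 = NOT t6 = NOT 0 = 1
t8 = in3 OR t7 = 1 OR 1 = 1
giving t8 = 1 ≠ 0.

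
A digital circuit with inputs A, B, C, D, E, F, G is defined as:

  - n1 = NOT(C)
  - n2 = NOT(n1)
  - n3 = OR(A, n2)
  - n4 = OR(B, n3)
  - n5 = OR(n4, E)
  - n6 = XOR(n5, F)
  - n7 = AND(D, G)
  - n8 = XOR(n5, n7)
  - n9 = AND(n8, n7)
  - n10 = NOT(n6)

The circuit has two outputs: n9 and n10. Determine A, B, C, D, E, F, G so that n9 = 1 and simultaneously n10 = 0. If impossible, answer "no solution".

Check with A=0, B=0, C=0, D=1, E=0, F=1, G=1:
n1 = NOT(C) = NOT 0 = 1
n2 = NOT(n1) = NOT 1 = 0
n3 = OR(A, n2) = OR(0, 0) = 0
n4 = OR(B, n3) = OR(0, 0) = 0
n5 = OR(n4, E) = OR(0, 0) = 0
n6 = XOR(n5, F) = XOR(0, 1) = 1
n7 = AND(D, G) = AND(1, 1) = 1
n8 = XOR(n5, n7) = XOR(0, 1) = 1
n9 = AND(n8, n7) = AND(1, 1) = 1
n10 = NOT(n6) = NOT 1 = 0
So n9 = 1 and n10 = 0.

A=0, B=0, C=0, D=1, E=0, F=1, G=1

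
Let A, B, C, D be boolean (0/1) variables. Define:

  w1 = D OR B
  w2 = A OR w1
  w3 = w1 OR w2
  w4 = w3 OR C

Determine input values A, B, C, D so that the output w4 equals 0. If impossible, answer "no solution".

w4 = w3 OR C must be 0, so both w3 = 0 and C = 0.
w3 = w1 OR w2 must be 0, so both w1 = 0 and w2 = 0.
w1 = D OR B must be 0, so both D = 0 and B = 0.
Check with A=0, B=0, C=0, D=0:
w1 = D OR B = 0 OR 0 = 0
w2 = A OR w1 = 0 OR 0 = 0
w3 = w1 OR w2 = 0 OR 0 = 0
w4 = w3 OR C = 0 OR 0 = 0
So w4 = 0 as required.

A=0, B=0, C=0, D=0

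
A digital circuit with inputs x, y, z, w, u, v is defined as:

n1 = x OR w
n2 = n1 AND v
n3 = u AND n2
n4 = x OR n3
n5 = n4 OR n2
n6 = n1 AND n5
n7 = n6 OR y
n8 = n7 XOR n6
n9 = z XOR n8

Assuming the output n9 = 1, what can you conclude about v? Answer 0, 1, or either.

Both values of v occur among assignments with n9 = 1:
  v=0: x=0, y=0, z=1, w=0, u=0, v=0
  v=1: x=0, y=0, z=1, w=0, u=0, v=1

either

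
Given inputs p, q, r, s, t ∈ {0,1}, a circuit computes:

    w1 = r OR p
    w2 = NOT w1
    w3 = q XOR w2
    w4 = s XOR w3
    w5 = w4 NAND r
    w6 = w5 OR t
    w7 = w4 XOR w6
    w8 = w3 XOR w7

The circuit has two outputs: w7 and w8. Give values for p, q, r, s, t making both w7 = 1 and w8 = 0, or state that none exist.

Check with p=0, q=0, r=0, s=1, t=0:
w1 = r OR p = 0 OR 0 = 0
w2 = NOT w1 = NOT 0 = 1
w3 = q XOR w2 = 0 XOR 1 = 1
w4 = s XOR w3 = 1 XOR 1 = 0
w5 = w4 NAND r = 0 NAND 0 = 1
w6 = w5 OR t = 1 OR 0 = 1
w7 = w4 XOR w6 = 0 XOR 1 = 1
w8 = w3 XOR w7 = 1 XOR 1 = 0
So w7 = 1 and w8 = 0.

p=0, q=0, r=0, s=1, t=0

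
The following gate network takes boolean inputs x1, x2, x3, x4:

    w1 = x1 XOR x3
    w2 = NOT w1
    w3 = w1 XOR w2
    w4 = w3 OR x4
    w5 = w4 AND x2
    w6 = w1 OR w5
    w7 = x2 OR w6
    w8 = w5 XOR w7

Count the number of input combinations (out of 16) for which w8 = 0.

12

w8 = w5 XOR w7 must be 0, so w5 and w7 are equal.
Enumerating the 16 input combinations, 12 give w8 = 0 and 4 give w8 = 1.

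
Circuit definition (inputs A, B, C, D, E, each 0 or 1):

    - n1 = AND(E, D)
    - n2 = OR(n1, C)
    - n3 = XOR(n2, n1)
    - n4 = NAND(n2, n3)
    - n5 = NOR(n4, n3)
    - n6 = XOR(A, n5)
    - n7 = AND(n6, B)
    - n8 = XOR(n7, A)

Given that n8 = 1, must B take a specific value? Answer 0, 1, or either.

0

n8 = XOR(n7, A) must be 1, so n7 and A differ.
Every assignment with n8 = 1 has B = 0; there are 8 such assignment(s).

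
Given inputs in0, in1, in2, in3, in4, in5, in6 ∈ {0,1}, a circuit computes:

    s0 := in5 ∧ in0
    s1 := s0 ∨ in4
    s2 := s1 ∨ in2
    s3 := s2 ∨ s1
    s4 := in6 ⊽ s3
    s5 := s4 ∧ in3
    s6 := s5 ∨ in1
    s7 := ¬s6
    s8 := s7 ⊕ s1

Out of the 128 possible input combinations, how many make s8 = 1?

61

s8 = s7 ⊕ s1 must be 1, so s7 and s1 differ.
Enumerating the 128 input combinations, 61 give s8 = 1 and 67 give s8 = 0.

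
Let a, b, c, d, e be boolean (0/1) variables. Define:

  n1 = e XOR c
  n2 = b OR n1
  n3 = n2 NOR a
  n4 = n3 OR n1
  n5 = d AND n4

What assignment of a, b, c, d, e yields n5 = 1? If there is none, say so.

Check with a=1, b=0, c=1, d=1, e=0:
n1 = e XOR c = 0 XOR 1 = 1
n2 = b OR n1 = 0 OR 1 = 1
n3 = n2 NOR a = 1 NOR 1 = 0
n4 = n3 OR n1 = 0 OR 1 = 1
n5 = d AND n4 = 1 AND 1 = 1
So n5 = 1 as required.

a=1, b=0, c=1, d=1, e=0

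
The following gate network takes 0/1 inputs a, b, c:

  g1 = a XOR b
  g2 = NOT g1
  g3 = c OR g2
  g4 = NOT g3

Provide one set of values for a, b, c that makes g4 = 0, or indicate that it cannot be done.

Check with a=0 b=0 c=1:
g1 = a XOR b = 0 XOR 0 = 0
g2 = NOT g1 = NOT 0 = 1
g3 = c OR g2 = 1 OR 1 = 1
g4 = NOT g3 = NOT 1 = 0
So g4 = 0 as required.

a=0 b=0 c=1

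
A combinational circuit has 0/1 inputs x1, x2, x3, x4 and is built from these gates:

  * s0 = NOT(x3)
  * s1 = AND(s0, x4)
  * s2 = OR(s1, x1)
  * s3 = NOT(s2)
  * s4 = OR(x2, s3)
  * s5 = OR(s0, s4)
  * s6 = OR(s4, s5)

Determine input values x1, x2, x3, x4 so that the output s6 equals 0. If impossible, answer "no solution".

x1=1, x2=0, x3=1, x4=0

Check with x1=1, x2=0, x3=1, x4=0:
s0 = NOT(x3) = NOT 1 = 0
s1 = AND(s0, x4) = AND(0, 0) = 0
s2 = OR(s1, x1) = OR(0, 1) = 1
s3 = NOT(s2) = NOT 1 = 0
s4 = OR(x2, s3) = OR(0, 0) = 0
s5 = OR(s0, s4) = OR(0, 0) = 0
s6 = OR(s4, s5) = OR(0, 0) = 0
So s6 = 0 as required.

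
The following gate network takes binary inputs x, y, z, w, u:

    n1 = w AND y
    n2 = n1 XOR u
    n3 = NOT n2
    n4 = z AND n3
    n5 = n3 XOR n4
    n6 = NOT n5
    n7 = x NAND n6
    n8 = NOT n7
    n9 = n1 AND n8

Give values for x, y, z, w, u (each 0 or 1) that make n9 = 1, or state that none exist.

Check with x=1, y=1, z=1, w=1, u=0:
n1 = w AND y = 1 AND 1 = 1
n2 = n1 XOR u = 1 XOR 0 = 1
n3 = NOT n2 = NOT 1 = 0
n4 = z AND n3 = 1 AND 0 = 0
n5 = n3 XOR n4 = 0 XOR 0 = 0
n6 = NOT n5 = NOT 0 = 1
n7 = x NAND n6 = 1 NAND 1 = 0
n8 = NOT n7 = NOT 0 = 1
n9 = n1 AND n8 = 1 AND 1 = 1
So n9 = 1 as required.

x=1, y=1, z=1, w=1, u=0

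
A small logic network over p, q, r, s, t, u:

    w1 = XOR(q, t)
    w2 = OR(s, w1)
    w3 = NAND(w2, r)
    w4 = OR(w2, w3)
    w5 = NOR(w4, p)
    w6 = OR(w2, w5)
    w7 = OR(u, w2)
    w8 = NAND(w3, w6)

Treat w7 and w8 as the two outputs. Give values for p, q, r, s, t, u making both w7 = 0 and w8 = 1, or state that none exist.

p=0, q=0, r=0, s=0, t=0, u=0

Check with p=0, q=0, r=0, s=0, t=0, u=0:
w1 = XOR(q, t) = XOR(0, 0) = 0
w2 = OR(s, w1) = OR(0, 0) = 0
w3 = NAND(w2, r) = NAND(0, 0) = 1
w4 = OR(w2, w3) = OR(0, 1) = 1
w5 = NOR(w4, p) = NOR(1, 0) = 0
w6 = OR(w2, w5) = OR(0, 0) = 0
w7 = OR(u, w2) = OR(0, 0) = 0
w8 = NAND(w3, w6) = NAND(1, 0) = 1
So w7 = 0 and w8 = 1.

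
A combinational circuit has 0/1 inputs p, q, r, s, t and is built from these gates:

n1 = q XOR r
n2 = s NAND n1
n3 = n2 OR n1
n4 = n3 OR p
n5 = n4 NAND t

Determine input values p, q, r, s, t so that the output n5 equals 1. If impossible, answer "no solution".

n5 = n4 NAND t must be 1, so at least one of n4, t is 0.
Check with p=0 q=0 r=0 s=1 t=0:
n1 = q XOR r = 0 XOR 0 = 0
n2 = s NAND n1 = 1 NAND 0 = 1
n3 = n2 OR n1 = 1 OR 0 = 1
n4 = n3 OR p = 1 OR 0 = 1
n5 = n4 NAND t = 1 NAND 0 = 1
So n5 = 1 as required.

p=0 q=0 r=0 s=1 t=0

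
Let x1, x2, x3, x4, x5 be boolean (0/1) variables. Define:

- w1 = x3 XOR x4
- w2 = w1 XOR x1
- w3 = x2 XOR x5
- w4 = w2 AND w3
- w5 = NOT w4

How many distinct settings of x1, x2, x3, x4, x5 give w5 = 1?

24

w5 = NOT w4 must be 1, so w4 = 0.
w4 = w2 AND w3 must be 0, so at least one of w2, w3 is 0.
Enumerating the 32 input combinations, 24 give w5 = 1 and 8 give w5 = 0.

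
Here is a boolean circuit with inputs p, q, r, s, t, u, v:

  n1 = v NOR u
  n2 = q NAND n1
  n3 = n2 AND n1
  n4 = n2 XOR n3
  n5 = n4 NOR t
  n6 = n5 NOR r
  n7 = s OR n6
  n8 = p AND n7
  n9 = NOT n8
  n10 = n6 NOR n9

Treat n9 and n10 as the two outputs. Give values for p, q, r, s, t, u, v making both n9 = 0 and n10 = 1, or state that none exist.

Check with p=1 q=0 r=1 s=1 t=1 u=1 v=1:
n1 = v NOR u = 1 NOR 1 = 0
n2 = q NAND n1 = 0 NAND 0 = 1
n3 = n2 AND n1 = 1 AND 0 = 0
n4 = n2 XOR n3 = 1 XOR 0 = 1
n5 = n4 NOR t = 1 NOR 1 = 0
n6 = n5 NOR r = 0 NOR 1 = 0
n7 = s OR n6 = 1 OR 0 = 1
n8 = p AND n7 = 1 AND 1 = 1
n9 = NOT n8 = NOT 1 = 0
n10 = n6 NOR n9 = 0 NOR 0 = 1
So n9 = 0 and n10 = 1.

p=1 q=0 r=1 s=1 t=1 u=1 v=1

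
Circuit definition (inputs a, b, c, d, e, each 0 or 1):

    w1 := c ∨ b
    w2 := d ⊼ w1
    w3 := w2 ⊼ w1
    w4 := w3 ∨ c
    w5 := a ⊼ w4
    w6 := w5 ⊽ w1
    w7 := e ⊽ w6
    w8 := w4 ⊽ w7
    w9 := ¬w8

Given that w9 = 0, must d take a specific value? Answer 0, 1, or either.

w9 = ¬w8 must be 0, so w8 = 1.
Every assignment with w9 = 0 has d = 0; there are 2 such assignment(s).
  a=0, b=1, c=0, d=0, e=1
  a=1, b=1, c=0, d=0, e=1

0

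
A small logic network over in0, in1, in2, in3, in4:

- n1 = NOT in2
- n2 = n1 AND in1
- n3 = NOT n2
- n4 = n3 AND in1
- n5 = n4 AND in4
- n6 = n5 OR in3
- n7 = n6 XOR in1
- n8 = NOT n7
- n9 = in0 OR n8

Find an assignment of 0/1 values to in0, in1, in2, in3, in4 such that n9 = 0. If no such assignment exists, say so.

in0=0 in1=1 in2=1 in3=0 in4=0

Check with in0=0 in1=1 in2=1 in3=0 in4=0:
n1 = NOT in2 = NOT 1 = 0
n2 = n1 AND in1 = 0 AND 1 = 0
n3 = NOT n2 = NOT 0 = 1
n4 = n3 AND in1 = 1 AND 1 = 1
n5 = n4 AND in4 = 1 AND 0 = 0
n6 = n5 OR in3 = 0 OR 0 = 0
n7 = n6 XOR in1 = 0 XOR 1 = 1
n8 = NOT n7 = NOT 1 = 0
n9 = in0 OR n8 = 0 OR 0 = 0
So n9 = 0 as required.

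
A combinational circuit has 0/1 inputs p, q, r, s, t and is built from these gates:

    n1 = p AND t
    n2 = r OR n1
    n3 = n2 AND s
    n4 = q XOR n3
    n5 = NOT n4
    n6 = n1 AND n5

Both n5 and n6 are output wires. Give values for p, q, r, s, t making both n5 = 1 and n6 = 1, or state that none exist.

p=1, q=1, r=1, s=1, t=1

Check with p=1, q=1, r=1, s=1, t=1:
n1 = p AND t = 1 AND 1 = 1
n2 = r OR n1 = 1 OR 1 = 1
n3 = n2 AND s = 1 AND 1 = 1
n4 = q XOR n3 = 1 XOR 1 = 0
n5 = NOT n4 = NOT 0 = 1
n6 = n1 AND n5 = 1 AND 1 = 1
So n5 = 1 and n6 = 1.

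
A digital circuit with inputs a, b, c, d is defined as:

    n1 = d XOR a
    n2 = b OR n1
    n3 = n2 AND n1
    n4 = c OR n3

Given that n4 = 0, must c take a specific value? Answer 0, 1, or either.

0

n4 = c OR n3 must be 0, so both c = 0 and n3 = 0.
n3 = n2 AND n1 must be 0, so at least one of n2, n1 is 0.
Every assignment with n4 = 0 has c = 0; there are 4 such assignment(s).
  a=0, b=0, c=0, d=0
  a=0, b=1, c=0, d=0
  a=1, b=0, c=0, d=1
  a=1, b=1, c=0, d=1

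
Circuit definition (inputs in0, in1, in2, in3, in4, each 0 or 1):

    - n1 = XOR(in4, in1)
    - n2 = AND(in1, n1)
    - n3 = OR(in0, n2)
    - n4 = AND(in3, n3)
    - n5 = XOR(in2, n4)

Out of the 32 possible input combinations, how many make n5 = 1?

n5 = XOR(in2, n4) must be 1, so in2 and n4 differ.
Enumerating the 32 input combinations, 16 give n5 = 1 and 16 give n5 = 0.

16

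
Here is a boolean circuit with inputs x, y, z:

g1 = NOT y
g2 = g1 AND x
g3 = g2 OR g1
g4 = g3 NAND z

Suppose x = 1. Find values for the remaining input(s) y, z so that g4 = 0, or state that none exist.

y=0 z=1

Check with x = 1 and y=0, z=1:
g1 = NOT y = NOT 0 = 1
g2 = g1 AND x = 1 AND 1 = 1
g3 = g2 OR g1 = 1 OR 1 = 1
g4 = g3 NAND z = 1 NAND 1 = 0
So g4 = 0.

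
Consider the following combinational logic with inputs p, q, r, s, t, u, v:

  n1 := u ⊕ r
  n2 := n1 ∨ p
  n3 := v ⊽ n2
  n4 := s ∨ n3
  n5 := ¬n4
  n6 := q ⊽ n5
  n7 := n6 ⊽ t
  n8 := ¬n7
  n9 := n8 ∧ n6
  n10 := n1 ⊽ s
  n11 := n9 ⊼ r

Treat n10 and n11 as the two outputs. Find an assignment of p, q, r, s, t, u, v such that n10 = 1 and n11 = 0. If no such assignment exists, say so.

Check with p=0, q=0, r=1, s=0, t=1, u=1, v=0:
n1 = u ⊕ r = 1 ⊕ 1 = 0
n2 = n1 ∨ p = 0 ∨ 0 = 0
n3 = v ⊽ n2 = 0 ⊽ 0 = 1
n4 = s ∨ n3 = 0 ∨ 1 = 1
n5 = ¬n4 = ¬1 = 0
n6 = q ⊽ n5 = 0 ⊽ 0 = 1
n7 = n6 ⊽ t = 1 ⊽ 1 = 0
n8 = ¬n7 = ¬0 = 1
n9 = n8 ∧ n6 = 1 ∧ 1 = 1
n10 = n1 ⊽ s = 0 ⊽ 0 = 1
n11 = n9 ⊼ r = 1 ⊼ 1 = 0
So n10 = 1 and n11 = 0.

p=0, q=0, r=1, s=0, t=1, u=1, v=0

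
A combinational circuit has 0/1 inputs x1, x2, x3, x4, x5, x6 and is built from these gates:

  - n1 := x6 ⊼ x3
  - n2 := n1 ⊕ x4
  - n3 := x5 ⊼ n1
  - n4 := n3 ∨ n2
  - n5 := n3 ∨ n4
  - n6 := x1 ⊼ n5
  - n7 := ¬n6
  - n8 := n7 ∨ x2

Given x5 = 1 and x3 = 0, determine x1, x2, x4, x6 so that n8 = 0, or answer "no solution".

n8 = n7 ∨ x2 must be 0, so both n7 = 0 and x2 = 0.
Check with x5 = 1 and x3 = 0 and x1=0, x2=0, x4=1, x6=1:
n1 = x6 ⊼ x3 = 1 ⊼ 0 = 1
n2 = n1 ⊕ x4 = 1 ⊕ 1 = 0
n3 = x5 ⊼ n1 = 1 ⊼ 1 = 0
n4 = n3 ∨ n2 = 0 ∨ 0 = 0
n5 = n3 ∨ n4 = 0 ∨ 0 = 0
n6 = x1 ⊼ n5 = 0 ⊼ 0 = 1
n7 = ¬n6 = ¬1 = 0
n8 = n7 ∨ x2 = 0 ∨ 0 = 0
So n8 = 0.

x1=0 x2=0 x4=1 x6=1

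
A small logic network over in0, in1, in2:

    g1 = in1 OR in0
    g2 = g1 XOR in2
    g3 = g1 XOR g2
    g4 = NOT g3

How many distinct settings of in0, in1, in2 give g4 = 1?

g4 = NOT g3 must be 1, so g3 = 0.
g3 = g1 XOR g2 must be 0, so g1 and g2 are equal.
Satisfying assignments:
  in0=0, in1=0, in2=0
  in0=0, in1=1, in2=0
  in0=1, in1=0, in2=0
  in0=1, in1=1, in2=0

4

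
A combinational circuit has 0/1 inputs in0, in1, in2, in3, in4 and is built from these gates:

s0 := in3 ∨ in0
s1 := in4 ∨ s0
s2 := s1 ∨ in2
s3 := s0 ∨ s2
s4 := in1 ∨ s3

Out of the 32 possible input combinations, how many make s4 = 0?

1

s4 = in1 ∨ s3 must be 0, so both in1 = 0 and s3 = 0.
Enumerating the 32 input combinations, 1 give s4 = 0 and 31 give s4 = 1.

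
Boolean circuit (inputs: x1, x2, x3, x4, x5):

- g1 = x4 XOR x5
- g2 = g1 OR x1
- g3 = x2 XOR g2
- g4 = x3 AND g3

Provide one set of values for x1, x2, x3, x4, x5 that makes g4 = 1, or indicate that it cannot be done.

g4 = x3 AND g3 must be 1, so both x3 = 1 and g3 = 1.
g3 = x2 XOR g2 must be 1, so x2 and g2 differ.
Check with x1=0, x2=0, x3=1, x4=0, x5=1:
g1 = x4 XOR x5 = 0 XOR 1 = 1
g2 = g1 OR x1 = 1 OR 0 = 1
g3 = x2 XOR g2 = 0 XOR 1 = 1
g4 = x3 AND g3 = 1 AND 1 = 1
So g4 = 1 as required.

x1=0, x2=0, x3=1, x4=0, x5=1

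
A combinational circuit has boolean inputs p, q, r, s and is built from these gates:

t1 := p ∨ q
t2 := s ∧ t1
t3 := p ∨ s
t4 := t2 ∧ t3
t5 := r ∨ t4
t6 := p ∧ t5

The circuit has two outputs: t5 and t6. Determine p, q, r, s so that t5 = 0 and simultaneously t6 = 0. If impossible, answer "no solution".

p=0, q=1, r=0, s=0

Check with p=0, q=1, r=0, s=0:
t1 = p ∨ q = 0 ∨ 1 = 1
t2 = s ∧ t1 = 0 ∧ 1 = 0
t3 = p ∨ s = 0 ∨ 0 = 0
t4 = t2 ∧ t3 = 0 ∧ 0 = 0
t5 = r ∨ t4 = 0 ∨ 0 = 0
t6 = p ∧ t5 = 0 ∧ 0 = 0
So t5 = 0 and t6 = 0.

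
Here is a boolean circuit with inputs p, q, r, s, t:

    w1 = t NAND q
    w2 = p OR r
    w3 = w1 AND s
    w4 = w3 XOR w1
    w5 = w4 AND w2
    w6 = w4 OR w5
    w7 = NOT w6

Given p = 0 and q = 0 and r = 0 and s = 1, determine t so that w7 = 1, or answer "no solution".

t=0

Check with p = 0 and q = 0 and r = 0 and s = 1 and t=0:
w1 = t NAND q = 0 NAND 0 = 1
w2 = p OR r = 0 OR 0 = 0
w3 = w1 AND s = 1 AND 1 = 1
w4 = w3 XOR w1 = 1 XOR 1 = 0
w5 = w4 AND w2 = 0 AND 0 = 0
w6 = w4 OR w5 = 0 OR 0 = 0
w7 = NOT w6 = NOT 0 = 1
So w7 = 1.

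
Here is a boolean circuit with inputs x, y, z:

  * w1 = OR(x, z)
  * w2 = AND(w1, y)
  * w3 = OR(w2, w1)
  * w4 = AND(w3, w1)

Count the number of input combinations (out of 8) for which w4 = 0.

w4 = AND(w3, w1) must be 0, so at least one of w3, w1 is 0.
Satisfying assignments:
  x=0, y=0, z=0
  x=0, y=1, z=0

2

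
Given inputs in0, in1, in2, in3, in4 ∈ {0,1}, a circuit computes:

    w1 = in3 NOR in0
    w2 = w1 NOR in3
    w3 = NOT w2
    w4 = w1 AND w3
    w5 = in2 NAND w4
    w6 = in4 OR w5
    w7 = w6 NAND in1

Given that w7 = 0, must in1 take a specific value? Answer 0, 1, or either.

1

w7 = w6 NAND in1 must be 0, so both w6 = 1 and in1 = 1.
w6 = in4 OR w5 must be 1, so at least one of in4, w5 is 1.
Every assignment with w7 = 0 has in1 = 1; there are 15 such assignment(s).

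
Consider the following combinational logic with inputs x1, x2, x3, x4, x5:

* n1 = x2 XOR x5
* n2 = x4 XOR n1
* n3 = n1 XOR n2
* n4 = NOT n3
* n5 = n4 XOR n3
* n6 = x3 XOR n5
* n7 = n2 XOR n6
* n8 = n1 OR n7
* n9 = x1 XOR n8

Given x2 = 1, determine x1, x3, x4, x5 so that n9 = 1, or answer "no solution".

n9 = x1 XOR n8 must be 1, so x1 and n8 differ.
Check with x2 = 1 and x1=1, x3=1, x4=0, x5=1:
n1 = x2 XOR x5 = 1 XOR 1 = 0
n2 = x4 XOR n1 = 0 XOR 0 = 0
n3 = n1 XOR n2 = 0 XOR 0 = 0
n4 = NOT n3 = NOT 0 = 1
n5 = n4 XOR n3 = 1 XOR 0 = 1
n6 = x3 XOR n5 = 1 XOR 1 = 0
n7 = n2 XOR n6 = 0 XOR 0 = 0
n8 = n1 OR n7 = 0 OR 0 = 0
n9 = x1 XOR n8 = 1 XOR 0 = 1
So n9 = 1.

x1=1 x3=1 x4=0 x5=1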